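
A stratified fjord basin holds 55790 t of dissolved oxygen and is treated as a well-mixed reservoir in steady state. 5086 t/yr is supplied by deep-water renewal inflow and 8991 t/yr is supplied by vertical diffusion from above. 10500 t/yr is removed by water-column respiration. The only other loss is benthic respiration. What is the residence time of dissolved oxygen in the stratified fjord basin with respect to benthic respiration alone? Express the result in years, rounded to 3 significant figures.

At steady state ΣF_in = ΣF_out.
ΣF_in = 5086 + 8991 = 14077 t/yr.
Benthic respiration flux = ΣF_in − (10500) = 14077 − 10500 = 3577 t/yr.
τ = M / F = 55790 / 3577 = 15.60 yr.

15.6 yr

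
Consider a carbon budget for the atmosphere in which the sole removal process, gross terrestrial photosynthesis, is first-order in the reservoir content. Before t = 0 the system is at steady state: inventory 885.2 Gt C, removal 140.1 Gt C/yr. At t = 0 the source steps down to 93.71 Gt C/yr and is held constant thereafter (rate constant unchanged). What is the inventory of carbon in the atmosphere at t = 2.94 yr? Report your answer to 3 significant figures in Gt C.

τ = M₀/F₀ = 885.2/140.1 = 6.318 yr; rate constant k = 1/τ.
New steady state M_∞ = F₁/k = F₁·τ = 93.71 × 6.318 = 592.09 Gt C.
M(t) = M_∞ + (M₀ − M_∞)·e^(−t/τ); t/τ = 2.94/6.318 = 0.4653, so e^(−t/τ) = 0.6279.
M(t) = 592.09 + 293.1 × 0.6279 = 776.15 Gt C.

776 Gt C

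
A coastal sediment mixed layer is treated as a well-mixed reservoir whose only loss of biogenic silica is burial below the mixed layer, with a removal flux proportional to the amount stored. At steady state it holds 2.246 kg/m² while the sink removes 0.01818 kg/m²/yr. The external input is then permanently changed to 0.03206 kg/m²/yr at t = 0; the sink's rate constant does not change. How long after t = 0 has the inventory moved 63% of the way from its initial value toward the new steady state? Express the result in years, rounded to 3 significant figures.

123 yr

τ = M₀/F₀ = 2.246/0.01818 = 123.5 yr.
The remaining gap fraction is e^(−t/τ); 63% covered ⇒ e^(−t/τ) = 0.370.
t = −τ ln(0.370) = 123.5 × 0.9943 = 122.8 yr.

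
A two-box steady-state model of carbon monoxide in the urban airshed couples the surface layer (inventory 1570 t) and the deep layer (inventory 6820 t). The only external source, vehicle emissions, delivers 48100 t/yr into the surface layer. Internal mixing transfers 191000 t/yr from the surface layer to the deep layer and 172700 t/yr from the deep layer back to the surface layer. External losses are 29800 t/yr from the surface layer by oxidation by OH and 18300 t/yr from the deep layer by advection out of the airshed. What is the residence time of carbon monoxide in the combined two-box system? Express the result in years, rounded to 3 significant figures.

For the system as a whole, the A↔B exchange is internal and contributes nothing to the throughput; only the external sinks remove mass.
M_total = 1570 + 6820 = 8390.0 t.
ΣF_external_out = 29800 + 18300 = 48100 t/yr.
τ = M_total / ΣF_ext = 8390.0 / 48100 = 0.1744 yr.

0.174 yr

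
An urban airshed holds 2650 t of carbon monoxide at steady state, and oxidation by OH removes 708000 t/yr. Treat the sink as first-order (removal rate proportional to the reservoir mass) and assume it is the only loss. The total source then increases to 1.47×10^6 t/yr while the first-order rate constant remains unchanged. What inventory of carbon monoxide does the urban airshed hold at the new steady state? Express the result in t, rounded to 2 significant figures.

Rate constant k = F/M = 708000 / 2650 = 267.2 yr⁻¹.
At the new steady state, source = k·M_new ⇒ M_new = 1.47×10^6 / 267.2 = 5502 t.
(Equivalently M_new = M × F_new/F_old = 2650 × 1.47×10^6/708000.)

5500 t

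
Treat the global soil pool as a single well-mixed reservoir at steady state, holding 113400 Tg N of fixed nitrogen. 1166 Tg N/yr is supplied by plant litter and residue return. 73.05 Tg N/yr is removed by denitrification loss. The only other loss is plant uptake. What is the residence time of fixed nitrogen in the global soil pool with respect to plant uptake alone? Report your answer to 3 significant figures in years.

104 yr

At steady state ΣF_in = ΣF_out.
ΣF_in = 1166.0 Tg N/yr.
Plant uptake flux = ΣF_in − (73.05) = 1166.0 − 73.05 = 1093 Tg N/yr.
τ = M / F = 113400 / 1093 = 103.8 yr.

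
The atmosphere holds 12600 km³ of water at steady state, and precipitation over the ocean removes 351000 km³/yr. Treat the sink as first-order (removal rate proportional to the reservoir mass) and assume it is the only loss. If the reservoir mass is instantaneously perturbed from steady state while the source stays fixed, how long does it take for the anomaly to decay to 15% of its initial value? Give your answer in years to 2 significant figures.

For a linear reservoir the anomaly decays as exp(−t/τ) with τ = M/F = 12600/351000 = 0.03590 yr.
exp(−t/τ) = 0.15 ⇒ t = −τ ln(0.15) = 0.03590 × 1.897 = 0.06810 yr.

0.068 yr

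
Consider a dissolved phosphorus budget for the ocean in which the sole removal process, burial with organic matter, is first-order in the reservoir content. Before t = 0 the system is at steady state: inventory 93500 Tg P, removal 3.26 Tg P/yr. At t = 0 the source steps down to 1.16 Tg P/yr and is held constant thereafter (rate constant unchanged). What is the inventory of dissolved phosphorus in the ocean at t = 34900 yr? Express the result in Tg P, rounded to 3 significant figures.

The sink rate constant is k = F₀/M₀ = 3.26/93500 = 3.487×10^-5 yr⁻¹.
Solving dM/dt = F₁ − kM with M(0) = M₀ gives M(t) = F₁/k + (M₀ − F₁/k)·e^(−kt).
F₁/k = 1.16/3.487×10^-5 = 33270 Tg P; kt = 3.487×10^-5 × 34900 = 1.217, e^(−kt) = 0.2962.
M(34900) = 33270 + (93500 − 33270) × 0.2962 = 33270 + 17840 = 51108 Tg P.

51100 Tg P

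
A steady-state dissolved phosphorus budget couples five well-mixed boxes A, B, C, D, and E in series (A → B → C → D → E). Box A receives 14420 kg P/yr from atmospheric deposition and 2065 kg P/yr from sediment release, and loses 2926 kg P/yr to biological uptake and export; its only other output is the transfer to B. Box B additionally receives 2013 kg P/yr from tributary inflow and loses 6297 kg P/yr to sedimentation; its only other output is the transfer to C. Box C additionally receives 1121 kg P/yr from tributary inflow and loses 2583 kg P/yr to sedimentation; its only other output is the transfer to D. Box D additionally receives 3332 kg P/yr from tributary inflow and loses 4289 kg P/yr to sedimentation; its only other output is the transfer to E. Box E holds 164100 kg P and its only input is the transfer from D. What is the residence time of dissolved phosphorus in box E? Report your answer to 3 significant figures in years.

Box A: F(A→B) = (14420 + 2065) − 2926 = 13559 kg P/yr.
Box B: F(B→C) = (13559 + 2013) − 6297 = 9275.0 kg P/yr.
Box C: F(C→D) = (9275.0 + 1121) − 2583 = 7813.0 kg P/yr.
Box D: F(D→E) = (7813.0 + 3332) − 4289 = 6856.0 kg P/yr.
Box E throughput = its input = 6856.0 kg P/yr; τ = 164100 / 6856.0 = 23.94 yr.

23.9 yr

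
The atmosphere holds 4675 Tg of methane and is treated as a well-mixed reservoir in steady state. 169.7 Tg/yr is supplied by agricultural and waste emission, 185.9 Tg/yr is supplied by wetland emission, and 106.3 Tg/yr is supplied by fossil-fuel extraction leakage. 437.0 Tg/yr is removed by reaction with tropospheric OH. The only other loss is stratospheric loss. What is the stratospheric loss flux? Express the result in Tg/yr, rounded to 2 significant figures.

25 Tg/yr

At steady state ΣF_in = ΣF_out.
ΣF_in = 169.7 + 185.9 + 106.3 = 461.90 Tg/yr.
Stratospheric loss flux = ΣF_in − (437.0) = 461.90 − 437.0 = 24.90 Tg/yr.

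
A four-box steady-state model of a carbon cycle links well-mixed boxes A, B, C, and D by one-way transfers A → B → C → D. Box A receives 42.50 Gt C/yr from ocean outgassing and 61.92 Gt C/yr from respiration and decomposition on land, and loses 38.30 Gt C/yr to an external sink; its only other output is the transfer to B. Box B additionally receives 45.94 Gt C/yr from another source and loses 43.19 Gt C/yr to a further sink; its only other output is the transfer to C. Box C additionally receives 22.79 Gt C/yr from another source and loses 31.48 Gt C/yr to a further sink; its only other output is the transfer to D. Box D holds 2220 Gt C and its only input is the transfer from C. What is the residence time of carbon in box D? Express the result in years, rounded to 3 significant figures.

36.9 yr

Box A: F(A→B) = (42.50 + 61.92) − 38.30 = 66.120 Gt C/yr.
Box B: F(B→C) = (66.120 + 45.94) − 43.19 = 68.870 Gt C/yr.
Box C: F(C→D) = (68.870 + 22.79) − 31.48 = 60.180 Gt C/yr.
Box D throughput = its input = 60.180 Gt C/yr; τ = 2220 / 60.180 = 36.89 yr.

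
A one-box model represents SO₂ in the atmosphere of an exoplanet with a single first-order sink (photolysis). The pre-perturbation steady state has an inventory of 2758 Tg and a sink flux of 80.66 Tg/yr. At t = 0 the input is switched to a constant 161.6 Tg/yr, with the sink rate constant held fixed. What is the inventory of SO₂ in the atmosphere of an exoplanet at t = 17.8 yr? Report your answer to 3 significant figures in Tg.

τ = M₀/F₀ = 2758/80.66 = 34.19 yr; rate constant k = 1/τ.
New steady state M_∞ = F₁/k = F₁·τ = 161.6 × 34.19 = 5525.6 Tg.
M(t) = M_∞ + (M₀ − M_∞)·e^(−t/τ); t/τ = 17.8/34.19 = 0.5206, so e^(−t/τ) = 0.5942.
M(t) = 5525.6 − 2768 × 0.5942 = 3881.1 Tg.

3880 Tg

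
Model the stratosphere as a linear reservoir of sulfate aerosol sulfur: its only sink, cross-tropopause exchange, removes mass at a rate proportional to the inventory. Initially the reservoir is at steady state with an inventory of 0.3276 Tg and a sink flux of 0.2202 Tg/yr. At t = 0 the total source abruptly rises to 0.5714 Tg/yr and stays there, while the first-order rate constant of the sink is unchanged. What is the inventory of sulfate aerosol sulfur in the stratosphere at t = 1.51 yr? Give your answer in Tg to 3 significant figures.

0.661 Tg

The sink rate constant is k = F₀/M₀ = 0.2202/0.3276 = 0.6722 yr⁻¹.
Solving dM/dt = F₁ − kM with M(0) = M₀ gives M(t) = F₁/k + (M₀ − F₁/k)·e^(−kt).
F₁/k = 0.5714/0.6722 = 0.85009 Tg; kt = 0.6722 × 1.51 = 1.015, e^(−kt) = 0.3624.
M(1.51) = 0.85009 + (0.3276 − 0.85009) × 0.3624 = 0.85009 − 0.1894 = 0.66073 Tg.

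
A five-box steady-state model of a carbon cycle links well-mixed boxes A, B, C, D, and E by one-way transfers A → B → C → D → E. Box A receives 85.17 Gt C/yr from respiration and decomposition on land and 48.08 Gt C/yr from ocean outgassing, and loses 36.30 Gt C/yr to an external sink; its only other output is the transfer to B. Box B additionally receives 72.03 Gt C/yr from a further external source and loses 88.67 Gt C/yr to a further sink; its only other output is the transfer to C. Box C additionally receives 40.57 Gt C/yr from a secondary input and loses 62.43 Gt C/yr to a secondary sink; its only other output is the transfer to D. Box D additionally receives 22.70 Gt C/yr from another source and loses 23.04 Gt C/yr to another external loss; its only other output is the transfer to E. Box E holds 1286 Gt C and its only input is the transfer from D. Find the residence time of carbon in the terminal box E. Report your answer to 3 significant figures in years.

22.1 yr

Box A: F(A→B) = (85.17 + 48.08) − 36.30 = 96.950 Gt C/yr.
Box B: F(B→C) = (96.950 + 72.03) − 88.67 = 80.310 Gt C/yr.
Box C: F(C→D) = (80.310 + 40.57) − 62.43 = 58.450 Gt C/yr.
Box D: F(D→E) = (58.450 + 22.70) − 23.04 = 58.110 Gt C/yr.
Box E throughput = its input = 58.110 Gt C/yr; τ = 1286 / 58.110 = 22.13 yr.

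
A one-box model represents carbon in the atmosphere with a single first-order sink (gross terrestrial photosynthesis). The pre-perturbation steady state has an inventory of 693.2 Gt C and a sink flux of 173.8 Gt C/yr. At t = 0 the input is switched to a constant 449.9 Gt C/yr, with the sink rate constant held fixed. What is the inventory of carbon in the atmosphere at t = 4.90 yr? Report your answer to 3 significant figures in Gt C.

1470 Gt C

τ = M₀/F₀ = 693.2/173.8 = 3.988 yr; rate constant k = 1/τ.
New steady state M_∞ = F₁/k = F₁·τ = 449.9 × 3.988 = 1794.4 Gt C.
M(t) = M_∞ + (M₀ − M_∞)·e^(−t/τ); t/τ = 4.90/3.988 = 1.229, so e^(−t/τ) = 0.2927.
M(t) = 1794.4 − 1101 × 0.2927 = 1472.1 Gt C.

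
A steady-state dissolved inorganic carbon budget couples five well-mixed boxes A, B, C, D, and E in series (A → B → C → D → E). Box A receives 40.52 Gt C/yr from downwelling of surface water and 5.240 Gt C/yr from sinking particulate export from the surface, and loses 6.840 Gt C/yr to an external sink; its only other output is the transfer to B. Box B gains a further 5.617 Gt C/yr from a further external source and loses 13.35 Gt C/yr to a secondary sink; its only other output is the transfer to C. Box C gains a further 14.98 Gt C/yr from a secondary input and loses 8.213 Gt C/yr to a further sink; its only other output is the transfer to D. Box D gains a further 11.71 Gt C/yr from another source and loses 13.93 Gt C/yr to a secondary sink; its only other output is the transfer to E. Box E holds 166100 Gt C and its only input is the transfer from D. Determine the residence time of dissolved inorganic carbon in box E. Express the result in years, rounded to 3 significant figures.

Box A: F(A→B) = (40.52 + 5.240) − 6.840 = 38.920 Gt C/yr.
Box B: F(B→C) = (38.920 + 5.617) − 13.35 = 31.187 Gt C/yr.
Box C: F(C→D) = (31.187 + 14.98) − 8.213 = 37.954 Gt C/yr.
Box D: F(D→E) = (37.954 + 11.71) − 13.93 = 35.734 Gt C/yr.
Box E throughput = its input = 35.734 Gt C/yr; τ = 166100 / 35.734 = 4648 yr.

4650 yr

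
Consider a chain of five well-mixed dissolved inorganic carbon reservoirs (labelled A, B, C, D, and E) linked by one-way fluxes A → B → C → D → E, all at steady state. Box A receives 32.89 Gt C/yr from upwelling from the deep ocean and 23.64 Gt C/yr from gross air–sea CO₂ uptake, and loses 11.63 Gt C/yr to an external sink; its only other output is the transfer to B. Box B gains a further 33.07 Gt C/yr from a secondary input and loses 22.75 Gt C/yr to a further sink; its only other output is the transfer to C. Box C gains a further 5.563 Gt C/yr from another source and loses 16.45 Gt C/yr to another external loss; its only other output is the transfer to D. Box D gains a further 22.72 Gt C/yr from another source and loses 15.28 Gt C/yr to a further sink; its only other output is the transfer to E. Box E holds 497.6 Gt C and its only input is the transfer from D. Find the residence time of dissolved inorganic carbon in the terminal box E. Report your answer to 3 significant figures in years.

Box A: F(A→B) = (32.89 + 23.64) − 11.63 = 44.900 Gt C/yr.
Box B: F(B→C) = (44.900 + 33.07) − 22.75 = 55.220 Gt C/yr.
Box C: F(C→D) = (55.220 + 5.563) − 16.45 = 44.333 Gt C/yr.
Box D: F(D→E) = (44.333 + 22.72) − 15.28 = 51.773 Gt C/yr.
Box E throughput = its input = 51.773 Gt C/yr; τ = 497.6 / 51.773 = 9.611 yr.

9.61 yr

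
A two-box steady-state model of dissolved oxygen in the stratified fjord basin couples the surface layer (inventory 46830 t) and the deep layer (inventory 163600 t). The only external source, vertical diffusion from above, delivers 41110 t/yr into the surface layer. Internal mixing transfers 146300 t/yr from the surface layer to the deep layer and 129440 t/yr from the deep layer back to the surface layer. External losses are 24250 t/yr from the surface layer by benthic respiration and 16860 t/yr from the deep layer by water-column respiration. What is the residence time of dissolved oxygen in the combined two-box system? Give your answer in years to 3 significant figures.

5.12 yr

For the system as a whole, the A↔B exchange is internal and contributes nothing to the throughput; only the external sinks remove mass.
M_total = 46830 + 163600 = 210430 t.
ΣF_external_out = 24250 + 16860 = 41110 t/yr.
τ = M_total / ΣF_ext = 210430 / 41110 = 5.119 yr.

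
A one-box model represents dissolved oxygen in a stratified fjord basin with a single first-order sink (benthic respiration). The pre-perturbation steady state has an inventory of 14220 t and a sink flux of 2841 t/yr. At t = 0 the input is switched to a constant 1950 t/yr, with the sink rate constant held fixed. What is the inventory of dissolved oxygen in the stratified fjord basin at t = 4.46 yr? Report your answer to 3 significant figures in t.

11600 t

Residence time τ = M₀/F₀ = 5.005 yr. The eventual steady state is M_∞ = M₀·(F₁/F₀) = 14220 × 1950/2841 = 9760.3 t.
The anomaly ΔM(t) = M(t) − M_∞ decays as ΔM₀·e^(−t/τ) with ΔM₀ = 14220 − 9760.3 = 4460 t.
At t = 4.46 yr, e^(−t/τ) = e^(−0.8911) = 0.4102, so ΔM = 1829 t and M = 9760.3 + 1829 = 11590 t.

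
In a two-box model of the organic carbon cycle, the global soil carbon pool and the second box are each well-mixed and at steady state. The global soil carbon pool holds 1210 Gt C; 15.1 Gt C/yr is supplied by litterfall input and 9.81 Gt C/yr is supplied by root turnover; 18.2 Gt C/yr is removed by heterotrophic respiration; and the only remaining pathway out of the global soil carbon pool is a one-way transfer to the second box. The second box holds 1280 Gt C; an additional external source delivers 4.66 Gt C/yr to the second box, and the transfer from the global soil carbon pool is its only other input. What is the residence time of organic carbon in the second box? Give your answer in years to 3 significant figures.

113 yr

Balance the global soil carbon pool: ΣF_in = 15.1 + 9.81 = 24.910 Gt C/yr.
Transfer to the second box = ΣF_in − (18.2) = 6.7100 Gt C/yr.
Total input to the second box = 6.7100 + 4.66 = 11.370 Gt C/yr; at steady state this equals its total output.
τ = M / F = 1280 / 11.370 = 112.6 yr.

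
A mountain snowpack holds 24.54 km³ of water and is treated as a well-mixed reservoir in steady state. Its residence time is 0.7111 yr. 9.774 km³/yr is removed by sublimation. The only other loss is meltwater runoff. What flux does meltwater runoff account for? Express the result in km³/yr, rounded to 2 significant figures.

25 km³/yr

Total removal F = M/τ = 24.54 / 0.7111 = 34.51 km³/yr.
Meltwater runoff = F − (9.774) = 34.51 − 9.774 = 24.74 km³/yr.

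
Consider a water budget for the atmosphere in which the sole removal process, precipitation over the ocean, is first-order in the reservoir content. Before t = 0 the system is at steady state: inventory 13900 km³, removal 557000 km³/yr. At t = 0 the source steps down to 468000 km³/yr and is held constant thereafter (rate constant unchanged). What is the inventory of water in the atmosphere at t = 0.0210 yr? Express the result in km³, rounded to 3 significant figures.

12600 km³

The sink rate constant is k = F₀/M₀ = 557000/13900 = 40.07 yr⁻¹.
Solving dM/dt = F₁ − kM with M(0) = M₀ gives M(t) = F₁/k + (M₀ − F₁/k)·e^(−kt).
F₁/k = 468000/40.07 = 11679 km³; kt = 40.07 × 0.0210 = 0.8415, e^(−kt) = 0.4311.
M(0.0210) = 11679 + (13900 − 11679) × 0.4311 = 11679 + 957.4 = 12636 km³.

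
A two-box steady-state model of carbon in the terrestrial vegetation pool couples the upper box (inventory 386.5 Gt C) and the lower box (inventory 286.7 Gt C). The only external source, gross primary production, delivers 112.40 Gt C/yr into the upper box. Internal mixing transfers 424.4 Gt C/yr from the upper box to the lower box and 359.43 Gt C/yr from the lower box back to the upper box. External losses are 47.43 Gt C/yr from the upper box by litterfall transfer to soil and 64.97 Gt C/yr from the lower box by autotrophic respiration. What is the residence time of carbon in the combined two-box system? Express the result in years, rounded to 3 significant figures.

5.99 yr

Treat the two boxes together as one reservoir: the mixing fluxes between them are internal recycling, so τ = ΣM / Σ(external losses).
M_total = 386.5 + 286.7 = 673.20 Gt C.
ΣF_external_out = 47.43 + 64.97 = 112.40 Gt C/yr.
τ = M_total / ΣF_ext = 673.20 / 112.40 = 5.989 yr.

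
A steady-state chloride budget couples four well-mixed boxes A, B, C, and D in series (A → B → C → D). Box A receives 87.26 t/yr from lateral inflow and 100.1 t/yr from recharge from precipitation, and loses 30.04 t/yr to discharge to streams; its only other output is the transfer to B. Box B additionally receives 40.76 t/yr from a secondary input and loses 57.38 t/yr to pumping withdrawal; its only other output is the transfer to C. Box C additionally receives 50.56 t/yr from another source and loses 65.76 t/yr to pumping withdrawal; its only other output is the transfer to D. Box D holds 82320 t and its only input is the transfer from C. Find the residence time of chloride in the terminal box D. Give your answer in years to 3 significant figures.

Box A: F(A→B) = (87.26 + 100.1) − 30.04 = 157.32 t/yr.
Box B: F(B→C) = (157.32 + 40.76) − 57.38 = 140.70 t/yr.
Box C: F(C→D) = (140.70 + 50.56) − 65.76 = 125.50 t/yr.
Box D throughput = its input = 125.50 t/yr; τ = 82320 / 125.50 = 655.9 yr.

656 yr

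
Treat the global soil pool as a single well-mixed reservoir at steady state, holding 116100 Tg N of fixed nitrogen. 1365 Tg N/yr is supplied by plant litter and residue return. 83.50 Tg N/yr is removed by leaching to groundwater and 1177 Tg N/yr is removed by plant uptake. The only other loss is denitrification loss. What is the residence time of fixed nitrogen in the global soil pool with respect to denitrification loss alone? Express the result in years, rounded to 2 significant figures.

At steady state ΣF_in = ΣF_out.
ΣF_in = 1365.0 Tg N/yr.
Denitrification loss flux = ΣF_in − (83.50 + 1177) = 1365.0 − 1260 = 104.5 Tg N/yr.
τ = M / F = 116100 / 104.5 = 1111 yr.

1100 yr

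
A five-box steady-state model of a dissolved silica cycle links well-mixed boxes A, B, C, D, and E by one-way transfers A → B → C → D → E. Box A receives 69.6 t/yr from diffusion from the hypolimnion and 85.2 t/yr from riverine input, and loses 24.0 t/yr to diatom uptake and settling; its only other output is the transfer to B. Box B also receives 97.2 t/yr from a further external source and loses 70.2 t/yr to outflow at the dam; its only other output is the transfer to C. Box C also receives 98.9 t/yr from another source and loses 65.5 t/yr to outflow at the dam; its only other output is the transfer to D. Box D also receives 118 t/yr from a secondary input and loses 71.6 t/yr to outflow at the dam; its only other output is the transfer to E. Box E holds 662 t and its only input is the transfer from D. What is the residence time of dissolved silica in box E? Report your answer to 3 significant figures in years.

2.79 yr

Box A: F(A→B) = (69.6 + 85.2) − 24.0 = 130.80 t/yr.
Box B: F(B→C) = (130.80 + 97.2) − 70.2 = 157.80 t/yr.
Box C: F(C→D) = (157.80 + 98.9) − 65.5 = 191.20 t/yr.
Box D: F(D→E) = (191.20 + 118) − 71.6 = 237.60 t/yr.
Box E throughput = its input = 237.60 t/yr; τ = 662 / 237.60 = 2.786 yr.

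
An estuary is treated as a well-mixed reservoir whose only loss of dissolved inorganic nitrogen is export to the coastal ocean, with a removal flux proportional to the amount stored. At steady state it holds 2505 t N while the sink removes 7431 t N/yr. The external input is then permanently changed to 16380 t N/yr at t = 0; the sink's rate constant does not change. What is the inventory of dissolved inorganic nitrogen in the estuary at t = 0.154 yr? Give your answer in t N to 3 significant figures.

3610 t N

Residence time τ = M₀/F₀ = 0.3371 yr. The eventual steady state is M_∞ = M₀·(F₁/F₀) = 2505 × 16380/7431 = 5521.7 t N.
The anomaly ΔM(t) = M(t) − M_∞ decays as ΔM₀·e^(−t/τ) with ΔM₀ = 2505 − 5521.7 = −3017 t N.
At t = 0.154 yr, e^(−t/τ) = e^(−0.4568) = 0.6333, so ΔM = −1910 t N and M = 5521.7 − 1910 = 3611.3 t N.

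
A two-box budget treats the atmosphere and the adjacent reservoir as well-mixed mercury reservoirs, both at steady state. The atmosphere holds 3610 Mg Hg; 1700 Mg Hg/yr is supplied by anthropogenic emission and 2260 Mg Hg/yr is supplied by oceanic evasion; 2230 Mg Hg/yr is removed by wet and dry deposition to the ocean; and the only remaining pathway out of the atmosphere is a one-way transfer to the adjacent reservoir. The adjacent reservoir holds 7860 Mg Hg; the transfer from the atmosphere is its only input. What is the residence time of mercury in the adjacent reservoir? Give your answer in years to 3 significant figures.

Balance the atmosphere: ΣF_in = 1700 + 2260 = 3960.0 Mg Hg/yr.
Transfer to the adjacent reservoir = ΣF_in − (2230) = 1730.0 Mg Hg/yr.
At steady state the output of the adjacent reservoir equals its input, 1730.0 Mg Hg/yr.
τ = M / F = 7860 / 1730.0 = 4.543 yr.

4.54 yr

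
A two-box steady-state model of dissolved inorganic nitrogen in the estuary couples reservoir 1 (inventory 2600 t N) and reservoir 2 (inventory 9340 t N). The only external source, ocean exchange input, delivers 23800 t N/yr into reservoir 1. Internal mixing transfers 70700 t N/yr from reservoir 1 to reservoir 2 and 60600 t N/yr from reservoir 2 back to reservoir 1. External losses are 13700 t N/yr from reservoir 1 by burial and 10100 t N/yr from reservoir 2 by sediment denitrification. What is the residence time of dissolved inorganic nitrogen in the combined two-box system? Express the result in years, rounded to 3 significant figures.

0.502 yr

For the system as a whole, the A↔B exchange is internal and contributes nothing to the throughput; only the external sinks remove mass.
M_total = 2600 + 9340 = 11940 t N.
ΣF_external_out = 13700 + 10100 = 23800 t N/yr.
τ = M_total / ΣF_ext = 11940 / 23800 = 0.5017 yr.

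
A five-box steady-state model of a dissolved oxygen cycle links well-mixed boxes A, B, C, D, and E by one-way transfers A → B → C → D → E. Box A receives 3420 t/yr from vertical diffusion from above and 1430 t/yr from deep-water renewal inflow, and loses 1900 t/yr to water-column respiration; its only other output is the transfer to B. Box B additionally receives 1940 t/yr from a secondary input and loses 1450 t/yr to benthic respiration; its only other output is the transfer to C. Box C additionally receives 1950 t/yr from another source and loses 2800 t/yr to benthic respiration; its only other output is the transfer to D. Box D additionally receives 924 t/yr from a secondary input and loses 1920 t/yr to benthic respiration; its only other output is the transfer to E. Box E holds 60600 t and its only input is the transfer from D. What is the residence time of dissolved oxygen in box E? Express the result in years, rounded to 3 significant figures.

38.0 yr

Box A: F(A→B) = (3420 + 1430) − 1900 = 2950.0 t/yr.
Box B: F(B→C) = (2950.0 + 1940) − 1450 = 3440.0 t/yr.
Box C: F(C→D) = (3440.0 + 1950) − 2800 = 2590.0 t/yr.
Box D: F(D→E) = (2590.0 + 924) − 1920 = 1594.0 t/yr.
Box E throughput = its input = 1594.0 t/yr; τ = 60600 / 1594.0 = 38.02 yr.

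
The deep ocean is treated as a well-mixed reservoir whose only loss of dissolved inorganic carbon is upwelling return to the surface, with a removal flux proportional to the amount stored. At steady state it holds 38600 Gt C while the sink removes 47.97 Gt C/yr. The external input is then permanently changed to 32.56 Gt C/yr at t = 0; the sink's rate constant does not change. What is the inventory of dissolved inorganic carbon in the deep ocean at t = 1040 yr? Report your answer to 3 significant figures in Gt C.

The sink rate constant is k = F₀/M₀ = 47.97/38600 = 0.001243 yr⁻¹.
Solving dM/dt = F₁ − kM with M(0) = M₀ gives M(t) = F₁/k + (M₀ − F₁/k)·e^(−kt).
F₁/k = 32.56/0.001243 = 26200 Gt C; kt = 0.001243 × 1040 = 1.292, e^(−kt) = 0.2746.
M(1040) = 26200 + (38600 − 26200) × 0.2746 = 26200 + 3405 = 29605 Gt C.

29600 Gt C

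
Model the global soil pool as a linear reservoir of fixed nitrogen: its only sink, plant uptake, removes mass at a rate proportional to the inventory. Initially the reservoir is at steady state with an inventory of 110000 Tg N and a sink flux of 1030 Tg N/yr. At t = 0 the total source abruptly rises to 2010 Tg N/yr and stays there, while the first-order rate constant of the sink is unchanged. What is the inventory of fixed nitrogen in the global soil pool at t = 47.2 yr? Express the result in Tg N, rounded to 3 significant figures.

147000 Tg N

The sink rate constant is k = F₀/M₀ = 1030/110000 = 0.009364 yr⁻¹.
Solving dM/dt = F₁ − kM with M(0) = M₀ gives M(t) = F₁/k + (M₀ − F₁/k)·e^(−kt).
F₁/k = 2010/0.009364 = 214660 Tg N; kt = 0.009364 × 47.2 = 0.4420, e^(−kt) = 0.6428.
M(47.2) = 214660 + (110000 − 214660) × 0.6428 = 214660 − 67270 = 147390 Tg N.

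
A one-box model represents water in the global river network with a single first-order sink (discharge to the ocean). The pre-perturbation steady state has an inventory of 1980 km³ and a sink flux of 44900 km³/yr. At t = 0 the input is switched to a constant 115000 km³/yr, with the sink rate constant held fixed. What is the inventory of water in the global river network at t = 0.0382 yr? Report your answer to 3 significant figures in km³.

3770 km³

The sink rate constant is k = F₀/M₀ = 44900/1980 = 22.68 yr⁻¹.
Solving dM/dt = F₁ − kM with M(0) = M₀ gives M(t) = F₁/k + (M₀ − F₁/k)·e^(−kt).
F₁/k = 115000/22.68 = 5071.3 km³; kt = 22.68 × 0.0382 = 0.8663, e^(−kt) = 0.4205.
M(0.0382) = 5071.3 + (1980 − 5071.3) × 0.4205 = 5071.3 − 1300 = 3771.3 km³.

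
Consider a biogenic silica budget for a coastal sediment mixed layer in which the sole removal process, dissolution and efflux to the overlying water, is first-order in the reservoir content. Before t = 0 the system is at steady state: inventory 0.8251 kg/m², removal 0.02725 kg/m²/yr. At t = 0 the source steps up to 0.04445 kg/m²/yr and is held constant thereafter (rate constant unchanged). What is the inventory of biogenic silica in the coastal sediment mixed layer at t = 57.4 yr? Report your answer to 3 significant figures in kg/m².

τ = M₀/F₀ = 0.8251/0.02725 = 30.28 yr; rate constant k = 1/τ.
New steady state M_∞ = F₁/k = F₁·τ = 0.04445 × 30.28 = 1.3459 kg/m².
M(t) = M_∞ + (M₀ − M_∞)·e^(−t/τ); t/τ = 57.4/30.28 = 1.896, so e^(−t/τ) = 0.1502.
M(t) = 1.3459 − 0.5208 × 0.1502 = 1.2677 kg/m².

1.27 kg/m²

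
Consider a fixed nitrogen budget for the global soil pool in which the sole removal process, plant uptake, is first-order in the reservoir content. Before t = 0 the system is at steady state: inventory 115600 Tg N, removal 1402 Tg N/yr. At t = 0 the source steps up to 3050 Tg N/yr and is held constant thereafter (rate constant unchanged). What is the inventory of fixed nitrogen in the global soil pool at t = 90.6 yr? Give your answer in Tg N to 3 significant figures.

206000 Tg N

The sink rate constant is k = F₀/M₀ = 1402/115600 = 0.01213 yr⁻¹.
Solving dM/dt = F₁ − kM with M(0) = M₀ gives M(t) = F₁/k + (M₀ − F₁/k)·e^(−kt).
F₁/k = 3050/0.01213 = 251480 Tg N; kt = 0.01213 × 90.6 = 1.099, e^(−kt) = 0.3333.
M(90.6) = 251480 + (115600 − 251480) × 0.3333 = 251480 − 45290 = 206200 Tg N.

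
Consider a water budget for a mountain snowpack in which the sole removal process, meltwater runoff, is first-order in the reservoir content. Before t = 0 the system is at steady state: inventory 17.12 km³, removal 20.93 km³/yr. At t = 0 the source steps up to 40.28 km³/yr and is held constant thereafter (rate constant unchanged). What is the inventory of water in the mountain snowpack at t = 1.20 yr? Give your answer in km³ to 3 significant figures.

Residence time τ = M₀/F₀ = 0.8180 yr. The eventual steady state is M_∞ = M₀·(F₁/F₀) = 17.12 × 40.28/20.93 = 32.948 km³.
The anomaly ΔM(t) = M(t) − M_∞ decays as ΔM₀·e^(−t/τ) with ΔM₀ = 17.12 − 32.948 = −15.83 km³.
At t = 1.20 yr, e^(−t/τ) = e^(−1.467) = 0.2306, so ΔM = −3.650 km³ and M = 32.948 − 3.650 = 29.298 km³.

29.3 km³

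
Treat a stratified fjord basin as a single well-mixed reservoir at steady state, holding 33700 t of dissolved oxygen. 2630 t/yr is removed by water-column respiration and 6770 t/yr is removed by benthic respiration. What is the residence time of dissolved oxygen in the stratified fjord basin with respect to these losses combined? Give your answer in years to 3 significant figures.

Total removal = 2630 + 6770 = 9400.0 t/yr.
τ = M / ΣF_out = 33700 / 9400.0 = 3.585 yr.

3.59 yr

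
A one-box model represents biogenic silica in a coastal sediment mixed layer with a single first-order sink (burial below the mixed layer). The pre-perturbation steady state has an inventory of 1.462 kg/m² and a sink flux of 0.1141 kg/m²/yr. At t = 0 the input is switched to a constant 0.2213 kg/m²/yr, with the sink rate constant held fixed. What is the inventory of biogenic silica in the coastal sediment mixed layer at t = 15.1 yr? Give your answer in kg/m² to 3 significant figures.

2.41 kg/m²

Residence time τ = M₀/F₀ = 12.81 yr. The eventual steady state is M_∞ = M₀·(F₁/F₀) = 1.462 × 0.2213/0.1141 = 2.8356 kg/m².
The anomaly ΔM(t) = M(t) − M_∞ decays as ΔM₀·e^(−t/τ) with ΔM₀ = 1.462 − 2.8356 = −1.374 kg/m².
At t = 15.1 yr, e^(−t/τ) = e^(−1.178) = 0.3078, so ΔM = −0.4227 kg/m² and M = 2.8356 − 0.4227 = 2.4129 kg/m².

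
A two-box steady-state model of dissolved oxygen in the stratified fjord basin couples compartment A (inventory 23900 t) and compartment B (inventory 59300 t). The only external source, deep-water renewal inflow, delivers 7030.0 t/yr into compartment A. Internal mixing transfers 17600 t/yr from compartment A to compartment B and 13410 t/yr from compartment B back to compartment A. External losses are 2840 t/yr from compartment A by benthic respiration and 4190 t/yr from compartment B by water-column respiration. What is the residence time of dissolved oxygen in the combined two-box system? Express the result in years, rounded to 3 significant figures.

For the system as a whole, the A↔B exchange is internal and contributes nothing to the throughput; only the external sinks remove mass.
M_total = 23900 + 59300 = 83200 t.
ΣF_external_out = 2840 + 4190 = 7030.0 t/yr.
τ = M_total / ΣF_ext = 83200 / 7030.0 = 11.83 yr.

11.8 yr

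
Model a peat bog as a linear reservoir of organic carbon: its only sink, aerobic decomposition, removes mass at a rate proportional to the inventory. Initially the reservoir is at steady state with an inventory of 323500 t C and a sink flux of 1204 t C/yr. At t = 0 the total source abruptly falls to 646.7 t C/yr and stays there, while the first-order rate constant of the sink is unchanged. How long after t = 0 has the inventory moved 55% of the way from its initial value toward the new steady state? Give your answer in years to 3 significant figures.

τ = M₀/F₀ = 323500/1204 = 268.7 yr.
The remaining gap fraction is e^(−t/τ); 55% covered ⇒ e^(−t/τ) = 0.450.
t = −τ ln(0.450) = 268.7 × 0.7985 = 214.5 yr.

215 yr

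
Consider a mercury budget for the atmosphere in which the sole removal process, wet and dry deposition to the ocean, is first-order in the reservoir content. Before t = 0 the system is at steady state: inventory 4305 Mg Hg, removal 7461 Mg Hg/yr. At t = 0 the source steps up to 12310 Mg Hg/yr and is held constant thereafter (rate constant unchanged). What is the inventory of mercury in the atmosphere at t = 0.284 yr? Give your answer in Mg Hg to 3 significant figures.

The sink rate constant is k = F₀/M₀ = 7461/4305 = 1.733 yr⁻¹.
Solving dM/dt = F₁ − kM with M(0) = M₀ gives M(t) = F₁/k + (M₀ − F₁/k)·e^(−kt).
F₁/k = 12310/1.733 = 7102.9 Mg Hg; kt = 1.733 × 0.284 = 0.4922, e^(−kt) = 0.6113.
M(0.284) = 7102.9 + (4305 − 7102.9) × 0.6113 = 7102.9 − 1710 = 5392.6 Mg Hg.

5390 Mg Hg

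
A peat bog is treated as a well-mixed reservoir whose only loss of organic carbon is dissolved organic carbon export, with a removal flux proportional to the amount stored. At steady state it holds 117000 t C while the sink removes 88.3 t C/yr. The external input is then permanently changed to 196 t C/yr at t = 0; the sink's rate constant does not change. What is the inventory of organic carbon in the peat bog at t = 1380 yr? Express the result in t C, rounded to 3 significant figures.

209000 t C

τ = M₀/F₀ = 117000/88.3 = 1325 yr; rate constant k = 1/τ.
New steady state M_∞ = F₁/k = F₁·τ = 196 × 1325 = 259710 t C.
M(t) = M_∞ + (M₀ − M_∞)·e^(−t/τ); t/τ = 1380/1325 = 1.041, so e^(−t/τ) = 0.3529.
M(t) = 259710 − 142700 × 0.3529 = 209340 t C.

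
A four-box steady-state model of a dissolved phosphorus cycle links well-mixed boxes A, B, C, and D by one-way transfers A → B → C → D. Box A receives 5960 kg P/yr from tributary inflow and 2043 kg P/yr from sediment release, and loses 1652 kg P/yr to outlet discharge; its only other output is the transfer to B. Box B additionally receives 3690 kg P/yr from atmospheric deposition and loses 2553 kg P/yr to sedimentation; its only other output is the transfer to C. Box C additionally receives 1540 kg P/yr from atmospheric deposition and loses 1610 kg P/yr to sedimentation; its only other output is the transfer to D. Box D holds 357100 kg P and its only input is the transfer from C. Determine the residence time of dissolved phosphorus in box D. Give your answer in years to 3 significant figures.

Box A: F(A→B) = (5960 + 2043) − 1652 = 6351.0 kg P/yr.
Box B: F(B→C) = (6351.0 + 3690) − 2553 = 7488.0 kg P/yr.
Box C: F(C→D) = (7488.0 + 1540) − 1610 = 7418.0 kg P/yr.
Box D throughput = its input = 7418.0 kg P/yr; τ = 357100 / 7418.0 = 48.14 yr.

48.1 yr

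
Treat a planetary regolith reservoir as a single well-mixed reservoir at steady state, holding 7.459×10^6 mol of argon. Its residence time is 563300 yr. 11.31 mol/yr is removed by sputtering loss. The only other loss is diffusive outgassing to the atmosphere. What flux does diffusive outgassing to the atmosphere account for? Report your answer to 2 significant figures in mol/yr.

Total removal F = M/τ = 7.459×10^6 / 563300 = 13.24 mol/yr.
Diffusive outgassing to the atmosphere = F − (11.31) = 13.24 − 11.31 = 1.932 mol/yr.

1.9 mol/yr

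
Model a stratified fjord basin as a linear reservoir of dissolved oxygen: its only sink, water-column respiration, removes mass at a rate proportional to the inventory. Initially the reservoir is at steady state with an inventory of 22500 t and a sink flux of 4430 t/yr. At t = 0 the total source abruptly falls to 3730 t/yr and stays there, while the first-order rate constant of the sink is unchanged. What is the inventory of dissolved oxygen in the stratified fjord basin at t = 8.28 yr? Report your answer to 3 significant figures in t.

19600 t

Residence time τ = M₀/F₀ = 5.079 yr. The eventual steady state is M_∞ = M₀·(F₁/F₀) = 22500 × 3730/4430 = 18945 t.
The anomaly ΔM(t) = M(t) − M_∞ decays as ΔM₀·e^(−t/τ) with ΔM₀ = 22500 − 18945 = 3555 t.
At t = 8.28 yr, e^(−t/τ) = e^(−1.630) = 0.1959, so ΔM = 696.4 t and M = 18945 + 696.4 = 19641 t.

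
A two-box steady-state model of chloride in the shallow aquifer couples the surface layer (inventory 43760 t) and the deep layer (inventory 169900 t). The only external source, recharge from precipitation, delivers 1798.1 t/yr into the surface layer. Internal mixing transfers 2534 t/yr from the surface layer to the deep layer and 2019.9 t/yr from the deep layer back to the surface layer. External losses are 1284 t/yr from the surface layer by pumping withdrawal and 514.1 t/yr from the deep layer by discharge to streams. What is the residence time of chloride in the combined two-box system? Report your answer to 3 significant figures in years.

Treat the two boxes together as one reservoir: the mixing fluxes between them are internal recycling, so τ = ΣM / Σ(external losses).
M_total = 43760 + 169900 = 213660 t.
ΣF_external_out = 1284 + 514.1 = 1798.1 t/yr.
τ = M_total / ΣF_ext = 213660 / 1798.1 = 118.8 yr.

119 yr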